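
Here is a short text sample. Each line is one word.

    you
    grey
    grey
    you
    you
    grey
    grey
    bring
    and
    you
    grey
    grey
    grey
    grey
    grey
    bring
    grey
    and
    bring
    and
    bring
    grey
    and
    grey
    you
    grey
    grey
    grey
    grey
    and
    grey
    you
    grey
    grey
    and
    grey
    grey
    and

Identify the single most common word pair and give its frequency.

Bigram frequencies (highest first):
  grey grey: 11
  you grey: 5
  grey and: 5
  grey you: 3
  and grey: 3
  grey bring: 2
  … (5 more, each ≤ 2)

"grey grey", 11 times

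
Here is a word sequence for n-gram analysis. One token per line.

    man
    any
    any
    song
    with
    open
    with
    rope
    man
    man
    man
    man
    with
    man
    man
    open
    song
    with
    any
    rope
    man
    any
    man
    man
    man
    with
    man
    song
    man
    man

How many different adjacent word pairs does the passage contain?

30 tokens → 29 bigram windows in total.
Repeated bigrams (each contributes count−1 duplicates):
  man man: 7
  man any: 2
  man with: 2
  rope man: 2
  song with: 2
  with man: 2
11 duplicate windows → 29 − 11 = 18 distinct.

18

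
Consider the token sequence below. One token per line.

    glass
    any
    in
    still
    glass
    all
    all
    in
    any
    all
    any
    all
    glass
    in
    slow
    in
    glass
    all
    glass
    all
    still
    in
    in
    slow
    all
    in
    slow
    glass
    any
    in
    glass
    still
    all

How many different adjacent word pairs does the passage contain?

22

33 tokens → 32 bigram windows in total.
Repeated bigrams (each contributes count−1 duplicates):
  glass all: 3
  in slow: 3
  all glass: 2
  all in: 2
  any all: 2
  any in: 2
  glass any: 2
  in glass: 2
10 duplicate windows → 32 − 10 = 22 distinct.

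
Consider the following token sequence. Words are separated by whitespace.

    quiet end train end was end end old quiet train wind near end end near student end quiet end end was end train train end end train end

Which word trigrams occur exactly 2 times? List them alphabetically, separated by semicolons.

end train end; end was end

Trigram counts meeting the condition (exactly 2 times):
  end train end: 2
  end was end: 2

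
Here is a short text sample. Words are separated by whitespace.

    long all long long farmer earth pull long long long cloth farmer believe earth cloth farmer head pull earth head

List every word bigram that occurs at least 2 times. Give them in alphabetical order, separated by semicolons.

cloth farmer; long long

Bigram counts meeting the condition (at least 2 times):
  cloth farmer: 2
  long long: 3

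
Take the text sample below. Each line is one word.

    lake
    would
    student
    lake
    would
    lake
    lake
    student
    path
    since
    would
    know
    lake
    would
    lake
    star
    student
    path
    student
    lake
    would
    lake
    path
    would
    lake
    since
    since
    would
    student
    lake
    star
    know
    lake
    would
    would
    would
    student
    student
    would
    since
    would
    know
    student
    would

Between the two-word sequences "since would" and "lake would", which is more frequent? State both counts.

"since would": 3 occurrences
"lake would": 5 occurrences

"lake would" (5 vs 3)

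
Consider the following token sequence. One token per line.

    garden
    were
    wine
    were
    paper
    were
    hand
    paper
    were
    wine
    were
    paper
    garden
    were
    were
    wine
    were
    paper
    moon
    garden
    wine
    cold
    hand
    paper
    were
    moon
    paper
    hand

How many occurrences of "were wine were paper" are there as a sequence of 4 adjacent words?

Scanning the 25 overlapping 4-gram windows for "were wine were paper":
  position 2–5: were wine were paper
  position 9–12: were wine were paper
  position 15–18: were wine were paper

3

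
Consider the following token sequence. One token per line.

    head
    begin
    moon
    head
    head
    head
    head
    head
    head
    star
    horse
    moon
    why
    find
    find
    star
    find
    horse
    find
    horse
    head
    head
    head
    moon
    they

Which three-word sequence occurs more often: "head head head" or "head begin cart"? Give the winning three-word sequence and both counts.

"head head head": 5 occurrences
"head begin cart": 0 occurrences

"head head head" (5 vs 0)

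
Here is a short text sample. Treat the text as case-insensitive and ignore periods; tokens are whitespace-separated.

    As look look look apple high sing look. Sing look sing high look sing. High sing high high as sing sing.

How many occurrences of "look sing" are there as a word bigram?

Scanning the 20 overlapping bigram windows for "look sing":
  position 8–9: look sing
  position 10–11: look sing
  position 13–14: look sing

3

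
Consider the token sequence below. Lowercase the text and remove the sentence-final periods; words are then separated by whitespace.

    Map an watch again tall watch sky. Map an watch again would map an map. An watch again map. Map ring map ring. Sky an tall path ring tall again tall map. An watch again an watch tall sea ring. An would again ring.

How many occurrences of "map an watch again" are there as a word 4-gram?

4

Scanning the 41 overlapping 4-gram windows for "map an watch again":
  position 1–4: map an watch again
  position 8–11: map an watch again
  position 15–18: map an watch again
  position 32–35: map an watch again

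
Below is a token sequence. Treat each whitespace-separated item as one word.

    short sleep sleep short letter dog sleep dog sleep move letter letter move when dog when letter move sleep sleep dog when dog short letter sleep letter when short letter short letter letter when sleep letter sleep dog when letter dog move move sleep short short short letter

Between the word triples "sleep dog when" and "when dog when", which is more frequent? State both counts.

"sleep dog when" (2 vs 1)

"sleep dog when": 2 occurrences
"when dog when": 1 occurrence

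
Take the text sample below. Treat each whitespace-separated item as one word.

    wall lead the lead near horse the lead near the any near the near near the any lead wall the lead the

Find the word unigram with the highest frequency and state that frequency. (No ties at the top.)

"the", 7 times

Unigram frequencies (highest first):
  the: 7
  lead: 5
  near: 5
  wall: 2
  any: 2
  horse: 1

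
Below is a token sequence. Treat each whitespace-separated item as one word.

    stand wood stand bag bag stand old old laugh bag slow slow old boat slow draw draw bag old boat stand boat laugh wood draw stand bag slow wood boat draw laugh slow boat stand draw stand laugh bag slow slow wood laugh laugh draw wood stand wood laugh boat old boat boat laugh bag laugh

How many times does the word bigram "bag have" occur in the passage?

Scanning the 55 overlapping bigram windows for "bag have":
  (none found)

0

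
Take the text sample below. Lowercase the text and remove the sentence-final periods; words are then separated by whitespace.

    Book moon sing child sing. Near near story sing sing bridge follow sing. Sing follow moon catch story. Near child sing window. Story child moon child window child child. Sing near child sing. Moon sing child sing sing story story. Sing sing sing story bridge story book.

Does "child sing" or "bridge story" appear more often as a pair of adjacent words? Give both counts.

"child sing" (5 vs 1)

"child sing": 5 occurrences
"bridge story": 1 occurrence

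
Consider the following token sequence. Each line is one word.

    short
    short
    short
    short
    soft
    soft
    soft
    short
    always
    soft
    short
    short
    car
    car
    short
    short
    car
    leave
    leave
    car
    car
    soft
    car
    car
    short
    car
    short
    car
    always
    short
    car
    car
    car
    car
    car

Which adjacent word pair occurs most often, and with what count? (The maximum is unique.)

Bigram frequencies (highest first):
  car car: 7
  short short: 5
  short car: 5
  car short: 3
  soft soft: 2
  soft short: 2
  … (10 more, each ≤ 1)

"car car", 7 times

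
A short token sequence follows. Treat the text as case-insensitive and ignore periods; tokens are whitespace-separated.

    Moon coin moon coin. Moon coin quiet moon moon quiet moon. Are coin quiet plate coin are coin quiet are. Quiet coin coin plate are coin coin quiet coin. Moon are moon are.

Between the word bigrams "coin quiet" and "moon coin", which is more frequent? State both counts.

"coin quiet" (4 vs 3)

"coin quiet": 4 occurrences
"moon coin": 3 occurrences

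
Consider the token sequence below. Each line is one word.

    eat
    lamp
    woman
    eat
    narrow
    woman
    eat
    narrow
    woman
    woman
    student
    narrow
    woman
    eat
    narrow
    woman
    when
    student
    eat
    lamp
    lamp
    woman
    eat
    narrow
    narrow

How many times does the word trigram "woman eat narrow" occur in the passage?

Scanning the 23 overlapping trigram windows for "woman eat narrow":
  position 3–5: woman eat narrow
  position 6–8: woman eat narrow
  position 13–15: woman eat narrow
  position 22–24: woman eat narrow

4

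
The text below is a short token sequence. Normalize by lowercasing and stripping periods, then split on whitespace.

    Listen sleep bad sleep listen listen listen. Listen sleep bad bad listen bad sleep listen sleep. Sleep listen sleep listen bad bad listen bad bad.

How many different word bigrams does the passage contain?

25 tokens → 24 bigram windows in total.
Repeated bigrams (each contributes count−1 duplicates):
  listen sleep: 4
  sleep listen: 4
  bad bad: 3
  listen bad: 3
  listen listen: 3
  bad listen: 2
  bad sleep: 2
  sleep bad: 2
15 duplicate windows → 24 − 15 = 9 distinct.

9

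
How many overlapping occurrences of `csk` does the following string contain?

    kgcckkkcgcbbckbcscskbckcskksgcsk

Sliding a length-3 window over the 32 characters (30 positions):
  position 18–20: csk
  position 24–26: csk
  position 30–32: csk

3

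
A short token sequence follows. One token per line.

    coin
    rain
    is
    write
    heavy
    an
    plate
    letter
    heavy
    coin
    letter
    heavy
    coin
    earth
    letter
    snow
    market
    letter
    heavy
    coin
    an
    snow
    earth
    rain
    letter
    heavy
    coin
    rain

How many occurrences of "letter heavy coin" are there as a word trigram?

4

Scanning the 26 overlapping trigram windows for "letter heavy coin":
  position 8–10: letter heavy coin
  position 11–13: letter heavy coin
  position 18–20: letter heavy coin
  position 25–27: letter heavy coin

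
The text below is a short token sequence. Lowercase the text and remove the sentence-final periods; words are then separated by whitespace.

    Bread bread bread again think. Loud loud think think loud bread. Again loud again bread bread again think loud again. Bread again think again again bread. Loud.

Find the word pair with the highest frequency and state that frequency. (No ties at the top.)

"bread again", 4 times

Bigram frequencies (highest first):
  bread again: 4
  bread bread: 3
  again think: 3
  think loud: 3
  again bread: 3
  loud again: 2
  … (8 more, each ≤ 1)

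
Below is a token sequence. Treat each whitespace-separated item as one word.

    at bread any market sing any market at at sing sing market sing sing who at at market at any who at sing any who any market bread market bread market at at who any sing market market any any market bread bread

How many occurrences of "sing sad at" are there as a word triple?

Scanning the 41 overlapping trigram windows for "sing sad at":
  (none found)

0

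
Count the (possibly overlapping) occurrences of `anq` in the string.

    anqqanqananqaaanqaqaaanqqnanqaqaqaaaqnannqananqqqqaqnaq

7

Sliding a length-3 window over the 55 characters (53 positions):
  position 1–3: anq
  position 5–7: anq
  position 10–12: anq
  position 15–17: anq
  position 22–24: anq
  position 27–29: anq
  position 45–47: anq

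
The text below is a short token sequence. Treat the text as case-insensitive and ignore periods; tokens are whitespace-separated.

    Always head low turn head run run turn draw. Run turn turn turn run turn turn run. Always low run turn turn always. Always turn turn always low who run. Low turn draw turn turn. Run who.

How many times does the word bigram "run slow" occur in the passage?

Scanning the 36 overlapping bigram windows for "run slow":
  (none found)

0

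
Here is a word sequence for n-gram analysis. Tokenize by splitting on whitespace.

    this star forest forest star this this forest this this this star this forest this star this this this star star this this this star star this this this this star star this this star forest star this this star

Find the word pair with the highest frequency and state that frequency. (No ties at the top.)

"this this", 12 times

Bigram frequencies (highest first):
  this this: 12
  this star: 8
  star this: 7
  star star: 3
  star forest: 2
  forest star: 2
  … (3 more, each ≤ 2)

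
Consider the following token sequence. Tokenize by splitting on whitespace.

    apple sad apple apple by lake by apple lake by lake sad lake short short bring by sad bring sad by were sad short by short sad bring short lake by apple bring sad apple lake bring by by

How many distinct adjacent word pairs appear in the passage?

39 tokens → 38 bigram windows in total.
Repeated bigrams (each contributes count−1 duplicates):
  lake by: 3
  apple lake: 2
  bring by: 2
  bring sad: 2
  by apple: 2
  by lake: 2
  sad apple: 2
  sad bring: 2
9 duplicate windows → 38 − 9 = 29 distinct.

29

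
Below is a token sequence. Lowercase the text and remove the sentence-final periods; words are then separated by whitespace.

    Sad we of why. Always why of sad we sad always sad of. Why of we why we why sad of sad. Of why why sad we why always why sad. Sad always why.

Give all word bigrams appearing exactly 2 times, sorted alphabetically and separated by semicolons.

Bigram counts meeting the condition (exactly 2 times):
  of sad: 2
  sad always: 2
  why always: 2
  why of: 2

of sad; sad always; why always; why of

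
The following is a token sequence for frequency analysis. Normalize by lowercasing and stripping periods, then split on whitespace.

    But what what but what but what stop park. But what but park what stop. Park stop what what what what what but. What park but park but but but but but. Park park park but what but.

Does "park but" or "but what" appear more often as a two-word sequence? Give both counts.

"park but": 4 occurrences
"but what": 6 occurrences

"but what" (6 vs 4)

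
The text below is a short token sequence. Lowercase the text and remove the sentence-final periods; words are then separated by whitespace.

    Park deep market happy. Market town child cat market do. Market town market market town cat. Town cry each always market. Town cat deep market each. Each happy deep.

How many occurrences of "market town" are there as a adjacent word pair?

4

Scanning the 28 overlapping bigram windows for "market town":
  position 5–6: market town
  position 11–12: market town
  position 14–15: market town
  position 21–22: market town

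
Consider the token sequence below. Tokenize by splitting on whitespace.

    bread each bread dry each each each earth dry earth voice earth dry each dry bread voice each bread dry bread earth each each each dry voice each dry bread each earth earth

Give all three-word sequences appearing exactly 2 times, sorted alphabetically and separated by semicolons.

each bread dry; each dry bread; each each each

Trigram counts meeting the condition (exactly 2 times):
  each bread dry: 2
  each dry bread: 2
  each each each: 2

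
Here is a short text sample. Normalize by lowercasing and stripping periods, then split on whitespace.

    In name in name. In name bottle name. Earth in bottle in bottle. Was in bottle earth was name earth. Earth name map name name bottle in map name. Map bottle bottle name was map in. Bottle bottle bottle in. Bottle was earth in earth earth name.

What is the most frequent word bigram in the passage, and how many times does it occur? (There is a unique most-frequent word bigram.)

Bigram frequencies (highest first):
  in bottle: 5
  in name: 3
  bottle in: 3
  bottle bottle: 3
  name in: 2
  name bottle: 2
  … (20 more, each ≤ 2)

"in bottle", 5 times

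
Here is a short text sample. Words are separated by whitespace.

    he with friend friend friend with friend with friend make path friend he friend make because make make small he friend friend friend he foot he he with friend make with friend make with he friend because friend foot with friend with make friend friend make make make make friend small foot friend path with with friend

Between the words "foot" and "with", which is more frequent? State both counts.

"foot": 3 occurrences
"with": 10 occurrences

"with" (10 vs 3)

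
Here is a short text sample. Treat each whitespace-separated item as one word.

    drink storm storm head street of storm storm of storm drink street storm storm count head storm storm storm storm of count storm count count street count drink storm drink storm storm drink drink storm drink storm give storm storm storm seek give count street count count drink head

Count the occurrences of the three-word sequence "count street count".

2

Scanning the 47 overlapping trigram windows for "count street count":
  position 25–27: count street count
  position 44–46: count street count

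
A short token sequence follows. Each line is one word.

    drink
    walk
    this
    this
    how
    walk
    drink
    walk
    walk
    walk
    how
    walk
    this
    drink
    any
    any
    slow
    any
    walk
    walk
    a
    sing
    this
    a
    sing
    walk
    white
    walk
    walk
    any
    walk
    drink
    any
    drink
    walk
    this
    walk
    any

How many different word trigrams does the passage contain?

38 tokens → 36 trigram windows in total.
Repeated trigrams (each contributes count−1 duplicates):
  drink walk this: 2
1 duplicate windows → 36 − 1 = 35 distinct.

35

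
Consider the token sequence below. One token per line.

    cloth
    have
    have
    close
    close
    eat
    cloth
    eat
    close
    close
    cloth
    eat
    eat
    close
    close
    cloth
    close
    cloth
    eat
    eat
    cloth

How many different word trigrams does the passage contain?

21 tokens → 19 trigram windows in total.
Repeated trigrams (each contributes count−1 duplicates):
  close close cloth: 2
  close cloth eat: 2
  cloth eat eat: 2
  eat close close: 2
4 duplicate windows → 19 − 4 = 15 distinct.

15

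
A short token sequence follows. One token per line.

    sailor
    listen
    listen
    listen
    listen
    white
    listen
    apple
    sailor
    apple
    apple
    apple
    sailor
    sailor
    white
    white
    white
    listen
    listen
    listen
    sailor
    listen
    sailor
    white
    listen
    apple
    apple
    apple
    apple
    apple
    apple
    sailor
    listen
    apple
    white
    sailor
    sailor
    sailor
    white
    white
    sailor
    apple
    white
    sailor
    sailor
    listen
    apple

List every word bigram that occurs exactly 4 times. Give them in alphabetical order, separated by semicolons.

Bigram counts meeting the condition (exactly 4 times):
  listen apple: 4
  sailor listen: 4
  sailor sailor: 4

listen apple; sailor listen; sailor sailor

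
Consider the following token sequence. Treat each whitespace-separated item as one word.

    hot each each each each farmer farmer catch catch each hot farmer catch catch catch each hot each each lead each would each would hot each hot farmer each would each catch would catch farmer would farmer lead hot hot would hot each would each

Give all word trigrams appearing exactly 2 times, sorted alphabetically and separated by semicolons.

catch catch each; catch each hot; each each each; each hot farmer; farmer catch catch; hot each each; would hot each

Trigram counts meeting the condition (exactly 2 times):
  catch catch each: 2
  catch each hot: 2
  each each each: 2
  each hot farmer: 2
  farmer catch catch: 2
  hot each each: 2
  would hot each: 2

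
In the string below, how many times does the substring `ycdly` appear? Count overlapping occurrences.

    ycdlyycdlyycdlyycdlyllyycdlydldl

Sliding a length-5 window over the 32 characters (28 positions):
  position 1–5: ycdly
  position 6–10: ycdly
  position 11–15: ycdly
  position 16–20: ycdly
  position 24–28: ycdly

5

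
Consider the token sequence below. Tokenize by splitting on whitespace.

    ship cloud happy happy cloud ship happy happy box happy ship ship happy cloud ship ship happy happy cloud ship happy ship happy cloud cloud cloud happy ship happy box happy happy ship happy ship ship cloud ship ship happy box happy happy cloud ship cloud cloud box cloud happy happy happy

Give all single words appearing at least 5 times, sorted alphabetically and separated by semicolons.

cloud; happy; ship

Unigram counts meeting the condition (at least 5 times):
  cloud: 12
  happy: 21
  ship: 15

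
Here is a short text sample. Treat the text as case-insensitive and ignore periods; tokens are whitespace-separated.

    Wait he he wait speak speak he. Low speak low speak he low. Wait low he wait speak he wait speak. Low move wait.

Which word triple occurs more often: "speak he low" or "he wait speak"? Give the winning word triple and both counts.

"he wait speak" (3 vs 2)

"speak he low": 2 occurrences
"he wait speak": 3 occurrences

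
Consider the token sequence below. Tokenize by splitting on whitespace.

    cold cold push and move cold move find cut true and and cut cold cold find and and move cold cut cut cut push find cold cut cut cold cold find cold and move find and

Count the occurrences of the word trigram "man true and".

Scanning the 34 overlapping trigram windows for "man true and":
  (none found)

0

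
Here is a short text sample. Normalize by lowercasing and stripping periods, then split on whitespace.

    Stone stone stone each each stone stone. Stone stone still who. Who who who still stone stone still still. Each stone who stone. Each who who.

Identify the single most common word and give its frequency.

"stone", 11 times

Unigram frequencies (highest first):
  stone: 11
  who: 7
  each: 4
  still: 4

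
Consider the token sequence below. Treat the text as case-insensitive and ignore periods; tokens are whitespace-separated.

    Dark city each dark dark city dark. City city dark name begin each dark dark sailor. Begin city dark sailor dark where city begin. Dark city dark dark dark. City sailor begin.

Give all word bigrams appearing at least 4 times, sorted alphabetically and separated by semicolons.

Bigram counts meeting the condition (at least 4 times):
  city dark: 4
  dark city: 5
  dark dark: 4

city dark; dark city; dark dark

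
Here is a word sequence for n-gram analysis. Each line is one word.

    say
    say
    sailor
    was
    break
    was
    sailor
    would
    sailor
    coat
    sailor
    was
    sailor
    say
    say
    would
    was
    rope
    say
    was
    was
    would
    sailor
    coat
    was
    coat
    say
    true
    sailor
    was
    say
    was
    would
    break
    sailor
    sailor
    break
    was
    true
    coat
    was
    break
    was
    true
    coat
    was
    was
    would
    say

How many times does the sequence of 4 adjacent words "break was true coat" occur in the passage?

2

Scanning the 46 overlapping 4-gram windows for "break was true coat":
  position 37–40: break was true coat
  position 42–45: break was true coat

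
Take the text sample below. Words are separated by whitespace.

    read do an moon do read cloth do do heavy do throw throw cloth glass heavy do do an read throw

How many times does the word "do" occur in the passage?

Scanning the 21 tokens for "do":
  position 2: do
  position 5: do
  position 8: do
  position 9: do
  position 11: do
  position 17: do
  position 18: do

7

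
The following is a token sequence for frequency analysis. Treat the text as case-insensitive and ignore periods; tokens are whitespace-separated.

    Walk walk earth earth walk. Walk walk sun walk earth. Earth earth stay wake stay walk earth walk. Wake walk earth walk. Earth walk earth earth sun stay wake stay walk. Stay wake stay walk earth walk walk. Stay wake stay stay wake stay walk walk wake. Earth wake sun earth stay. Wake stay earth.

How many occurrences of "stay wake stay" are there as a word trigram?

Scanning the 53 overlapping trigram windows for "stay wake stay":
  position 13–15: stay wake stay
  position 28–30: stay wake stay
  position 32–34: stay wake stay
  position 39–41: stay wake stay
  position 42–44: stay wake stay
  position 52–54: stay wake stay

6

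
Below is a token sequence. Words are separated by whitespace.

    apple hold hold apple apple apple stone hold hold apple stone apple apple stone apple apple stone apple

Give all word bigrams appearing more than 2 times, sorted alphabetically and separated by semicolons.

apple apple; apple stone; stone apple

Bigram counts meeting the condition (more than 2 times):
  apple apple: 4
  apple stone: 4
  stone apple: 3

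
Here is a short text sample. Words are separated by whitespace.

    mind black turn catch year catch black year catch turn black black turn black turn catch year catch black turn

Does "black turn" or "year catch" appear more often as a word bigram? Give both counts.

"black turn" (4 vs 3)

"black turn": 4 occurrences
"year catch": 3 occurrences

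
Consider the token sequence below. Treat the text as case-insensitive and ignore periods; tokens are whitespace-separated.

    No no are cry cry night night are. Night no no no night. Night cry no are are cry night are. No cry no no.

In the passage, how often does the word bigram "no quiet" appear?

0

Scanning the 24 overlapping bigram windows for "no quiet":
  (none found)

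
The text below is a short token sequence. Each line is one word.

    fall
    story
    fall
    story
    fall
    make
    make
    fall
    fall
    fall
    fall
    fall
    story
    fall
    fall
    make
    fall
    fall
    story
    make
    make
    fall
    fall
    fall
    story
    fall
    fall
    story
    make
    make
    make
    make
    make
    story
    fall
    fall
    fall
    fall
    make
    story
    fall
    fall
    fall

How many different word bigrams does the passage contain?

43 tokens → 42 bigram windows in total.
Repeated bigrams (each contributes count−1 duplicates):
  fall fall: 14
  fall story: 6
  make make: 6
  story fall: 6
  fall make: 3
  make fall: 3
  make story: 2
  story make: 2
34 duplicate windows → 42 − 34 = 8 distinct.

8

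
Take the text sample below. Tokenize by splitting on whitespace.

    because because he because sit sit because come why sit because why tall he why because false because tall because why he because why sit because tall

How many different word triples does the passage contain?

27 tokens → 25 trigram windows in total.
Repeated trigrams (each contributes count−1 duplicates):
  why sit because: 2
1 duplicate windows → 25 − 1 = 24 distinct.

24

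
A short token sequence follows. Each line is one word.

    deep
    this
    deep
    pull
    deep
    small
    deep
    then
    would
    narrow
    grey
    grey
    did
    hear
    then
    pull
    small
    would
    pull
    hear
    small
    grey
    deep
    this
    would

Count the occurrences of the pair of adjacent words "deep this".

2

Scanning the 24 overlapping bigram windows for "deep this":
  position 1–2: deep this
  position 23–24: deep this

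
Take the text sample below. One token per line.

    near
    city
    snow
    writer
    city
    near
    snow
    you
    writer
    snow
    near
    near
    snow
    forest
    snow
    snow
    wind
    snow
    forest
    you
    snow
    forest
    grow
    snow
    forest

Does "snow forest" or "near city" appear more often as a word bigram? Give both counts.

"snow forest" (4 vs 1)

"snow forest": 4 occurrences
"near city": 1 occurrence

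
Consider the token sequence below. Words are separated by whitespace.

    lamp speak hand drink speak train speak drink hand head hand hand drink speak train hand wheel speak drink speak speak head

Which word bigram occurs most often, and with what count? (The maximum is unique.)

Bigram frequencies (highest first):
  drink speak: 3
  hand drink: 2
  speak train: 2
  speak drink: 2
  lamp speak: 1
  speak hand: 1
  … (10 more, each ≤ 1)

"drink speak", 3 times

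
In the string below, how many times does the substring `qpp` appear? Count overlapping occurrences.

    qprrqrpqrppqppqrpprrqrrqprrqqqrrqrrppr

Sliding a length-3 window over the 38 characters (36 positions):
  position 12–14: qpp

1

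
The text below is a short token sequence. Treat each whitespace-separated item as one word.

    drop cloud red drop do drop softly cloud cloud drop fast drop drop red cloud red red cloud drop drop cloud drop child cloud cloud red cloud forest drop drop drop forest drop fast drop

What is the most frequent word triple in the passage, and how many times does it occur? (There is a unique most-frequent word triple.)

"drop fast drop", 2 times

Trigram frequencies (highest first):
  drop fast drop: 2
  drop cloud red: 1
  cloud red drop: 1
  red drop do: 1
  drop do drop: 1
  do drop softly: 1
  … (26 more, each ≤ 1)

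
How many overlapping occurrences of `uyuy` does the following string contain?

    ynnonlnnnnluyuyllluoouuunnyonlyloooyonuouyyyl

1

Sliding a length-4 window over the 45 characters (42 positions):
  position 12–15: uyuy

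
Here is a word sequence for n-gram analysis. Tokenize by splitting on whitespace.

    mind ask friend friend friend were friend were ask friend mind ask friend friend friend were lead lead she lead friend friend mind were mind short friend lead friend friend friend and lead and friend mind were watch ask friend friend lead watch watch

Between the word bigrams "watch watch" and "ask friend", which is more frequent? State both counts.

"watch watch": 1 occurrence
"ask friend": 4 occurrences

"ask friend" (4 vs 1)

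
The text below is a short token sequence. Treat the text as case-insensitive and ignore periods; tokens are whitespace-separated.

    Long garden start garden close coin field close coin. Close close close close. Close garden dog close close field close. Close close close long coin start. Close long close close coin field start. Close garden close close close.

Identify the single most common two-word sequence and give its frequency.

Bigram frequencies (highest first):
  close close: 11
  close coin: 3
  garden close: 2
  coin field: 2
  field close: 2
  close garden: 2
  … (13 more, each ≤ 2)

"close close", 11 times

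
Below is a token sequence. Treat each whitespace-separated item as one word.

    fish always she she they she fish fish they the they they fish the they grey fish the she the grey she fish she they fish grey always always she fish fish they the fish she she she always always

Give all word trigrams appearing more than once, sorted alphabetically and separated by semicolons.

Trigram counts meeting the condition (more than once):
  fish fish they: 2
  fish they the: 2
  she fish fish: 2

fish fish they; fish they the; she fish fish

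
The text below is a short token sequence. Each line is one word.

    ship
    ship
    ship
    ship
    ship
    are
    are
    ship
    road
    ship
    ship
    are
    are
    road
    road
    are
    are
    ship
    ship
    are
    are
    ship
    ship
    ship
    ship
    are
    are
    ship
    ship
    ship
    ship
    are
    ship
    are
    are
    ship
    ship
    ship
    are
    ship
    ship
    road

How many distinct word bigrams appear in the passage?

9

42 tokens → 41 bigram windows in total.
Repeated bigrams (each contributes count−1 duplicates):
  ship ship: 15
  are ship: 7
  ship are: 7
  are are: 6
  ship road: 2
32 duplicate windows → 41 − 32 = 9 distinct.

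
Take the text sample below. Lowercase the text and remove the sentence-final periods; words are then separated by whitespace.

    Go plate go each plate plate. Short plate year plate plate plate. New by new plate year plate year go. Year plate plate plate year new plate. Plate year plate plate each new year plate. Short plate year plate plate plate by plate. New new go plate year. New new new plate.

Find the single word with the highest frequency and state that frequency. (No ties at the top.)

Unigram frequencies (highest first):
  plate: 24
  year: 9
  new: 9
  go: 4
  each: 2
  short: 2
  … (1 more, each ≤ 2)

"plate", 24 times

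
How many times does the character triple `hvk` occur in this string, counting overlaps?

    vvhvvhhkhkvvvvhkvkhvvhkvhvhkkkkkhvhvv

0

Sliding a length-3 window over the 37 characters (35 positions):
  (no match at any position)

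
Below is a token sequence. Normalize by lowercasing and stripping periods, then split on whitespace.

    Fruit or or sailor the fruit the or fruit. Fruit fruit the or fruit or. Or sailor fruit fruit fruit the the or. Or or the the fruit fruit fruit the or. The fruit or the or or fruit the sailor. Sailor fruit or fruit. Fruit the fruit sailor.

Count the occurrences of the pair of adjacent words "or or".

Scanning the 48 overlapping bigram windows for "or or":
  position 2–3: or or
  position 15–16: or or
  position 23–24: or or
  position 24–25: or or
  position 37–38: or or

5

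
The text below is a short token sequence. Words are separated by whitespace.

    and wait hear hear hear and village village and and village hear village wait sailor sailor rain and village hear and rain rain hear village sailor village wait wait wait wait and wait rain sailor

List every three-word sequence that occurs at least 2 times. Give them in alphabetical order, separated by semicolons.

and village hear; wait wait wait

Trigram counts meeting the condition (at least 2 times):
  and village hear: 2
  wait wait wait: 2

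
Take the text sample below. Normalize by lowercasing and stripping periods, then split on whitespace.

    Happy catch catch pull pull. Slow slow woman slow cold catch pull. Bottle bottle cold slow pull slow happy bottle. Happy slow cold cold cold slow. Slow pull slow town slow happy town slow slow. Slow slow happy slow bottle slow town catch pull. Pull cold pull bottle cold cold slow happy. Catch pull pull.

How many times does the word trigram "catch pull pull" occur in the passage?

3

Scanning the 53 overlapping trigram windows for "catch pull pull":
  position 3–5: catch pull pull
  position 43–45: catch pull pull
  position 53–55: catch pull pull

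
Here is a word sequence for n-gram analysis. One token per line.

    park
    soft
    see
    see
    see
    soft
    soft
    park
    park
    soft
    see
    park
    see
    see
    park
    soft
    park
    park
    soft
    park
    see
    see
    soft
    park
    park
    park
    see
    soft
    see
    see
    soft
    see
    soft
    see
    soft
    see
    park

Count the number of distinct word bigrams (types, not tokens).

9

37 tokens → 36 bigram windows in total.
Repeated bigrams (each contributes count−1 duplicates):
  see soft: 6
  soft see: 6
  see see: 5
  park park: 4
  park soft: 4
  soft park: 4
  park see: 3
  see park: 3
27 duplicate windows → 36 − 27 = 9 distinct.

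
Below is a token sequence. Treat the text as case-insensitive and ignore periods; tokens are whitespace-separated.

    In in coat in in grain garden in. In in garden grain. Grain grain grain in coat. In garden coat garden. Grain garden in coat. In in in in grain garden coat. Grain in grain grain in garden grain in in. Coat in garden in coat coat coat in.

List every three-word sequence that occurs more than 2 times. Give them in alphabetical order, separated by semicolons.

Trigram counts meeting the condition (more than 2 times):
  in coat in: 4
  in in in: 3

in coat in; in in in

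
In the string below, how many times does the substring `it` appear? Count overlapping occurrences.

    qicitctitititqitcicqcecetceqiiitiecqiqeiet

6

Sliding a length-2 window over the 42 characters (41 positions):
  position 4–5: it
  position 8–9: it
  position 10–11: it
  position 12–13: it
  position 15–16: it
  position 31–32: it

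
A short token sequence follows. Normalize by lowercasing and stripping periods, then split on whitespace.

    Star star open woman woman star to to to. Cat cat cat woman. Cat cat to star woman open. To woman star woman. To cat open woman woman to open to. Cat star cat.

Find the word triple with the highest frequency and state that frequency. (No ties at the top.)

"open woman woman", 2 times

Trigram frequencies (highest first):
  open woman woman: 2
  star star open: 1
  star open woman: 1
  woman woman star: 1
  woman star to: 1
  star to to: 1
  … (25 more, each ≤ 1)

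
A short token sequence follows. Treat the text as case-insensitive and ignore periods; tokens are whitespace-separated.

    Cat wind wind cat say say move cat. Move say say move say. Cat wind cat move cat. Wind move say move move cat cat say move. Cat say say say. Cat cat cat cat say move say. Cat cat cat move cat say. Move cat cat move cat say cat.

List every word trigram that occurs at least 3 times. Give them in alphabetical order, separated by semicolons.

Trigram counts meeting the condition (at least 3 times):
  cat cat cat: 3
  cat move cat: 3
  cat say move: 3
  move cat say: 3
  say move cat: 3

cat cat cat; cat move cat; cat say move; move cat say; say move cat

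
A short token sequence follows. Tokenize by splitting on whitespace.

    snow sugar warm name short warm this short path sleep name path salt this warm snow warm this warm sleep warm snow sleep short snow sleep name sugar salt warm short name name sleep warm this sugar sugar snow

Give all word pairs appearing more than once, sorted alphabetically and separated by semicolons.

sleep name; sleep warm; snow sleep; this warm; warm snow; warm this

Bigram counts meeting the condition (more than once):
  sleep name: 2
  sleep warm: 2
  snow sleep: 2
  this warm: 2
  warm snow: 2
  warm this: 3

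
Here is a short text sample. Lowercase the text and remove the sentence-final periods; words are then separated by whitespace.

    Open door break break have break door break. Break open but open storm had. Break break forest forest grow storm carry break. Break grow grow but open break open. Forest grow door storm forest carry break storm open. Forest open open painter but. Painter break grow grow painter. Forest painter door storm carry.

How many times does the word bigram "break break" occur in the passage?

Scanning the 52 overlapping bigram windows for "break break":
  position 3–4: break break
  position 8–9: break break
  position 15–16: break break
  position 22–23: break break

4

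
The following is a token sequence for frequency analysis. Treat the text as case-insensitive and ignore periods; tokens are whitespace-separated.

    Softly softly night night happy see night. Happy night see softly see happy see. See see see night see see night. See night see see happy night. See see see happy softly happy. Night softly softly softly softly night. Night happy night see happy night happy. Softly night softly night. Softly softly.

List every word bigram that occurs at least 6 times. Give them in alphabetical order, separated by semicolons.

Bigram counts meeting the condition (at least 6 times):
  night see: 6
  see see: 7

night see; see see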